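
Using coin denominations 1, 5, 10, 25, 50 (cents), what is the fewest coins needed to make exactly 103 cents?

5

103 − 2×50→3 − 3×1→0
Total coins = 2 + 3 = 5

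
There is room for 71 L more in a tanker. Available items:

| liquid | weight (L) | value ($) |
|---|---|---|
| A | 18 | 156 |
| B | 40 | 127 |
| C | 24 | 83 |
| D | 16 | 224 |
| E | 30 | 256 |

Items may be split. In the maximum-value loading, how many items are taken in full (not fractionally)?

Greedy by value/weight ratio, highest first.
Ratios (sorted): D 14.00, A 8.67, E 8.53, C 3.46, B 3.17
take D (16 @ 224); take A (18 @ 156); take E (30 @ 256); take 7/24 of C → 24.21. Capacity used 71/71.
3 item(s) taken whole; one partial (take 7/24 of C).

3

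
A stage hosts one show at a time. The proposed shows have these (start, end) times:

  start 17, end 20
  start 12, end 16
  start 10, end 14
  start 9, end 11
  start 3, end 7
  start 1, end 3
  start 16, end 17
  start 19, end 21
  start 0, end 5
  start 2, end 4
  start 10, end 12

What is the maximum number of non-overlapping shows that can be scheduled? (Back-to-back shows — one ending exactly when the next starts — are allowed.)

6

Sorted by end: (1,3)  (2,4)  (0,5)  (3,7)  (9,11)  (10,12)  (10,14)  (12,16)  (16,17)  (17,20)  (19,21)
take (1,3); take (3,7); take (9,11); skip (10,14); take (12,16); take (16,17); take (17,20); skip (19,21).
Selected 6 shows.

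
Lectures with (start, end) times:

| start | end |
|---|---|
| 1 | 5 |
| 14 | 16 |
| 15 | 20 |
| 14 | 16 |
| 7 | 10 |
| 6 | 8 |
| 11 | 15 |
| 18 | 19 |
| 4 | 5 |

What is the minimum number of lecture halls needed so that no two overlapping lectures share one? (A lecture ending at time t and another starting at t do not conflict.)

3

starts: [1, 4, 6, 7, 11, 14, 14, 15, 18]
ends:   [5, 5, 8, 10, 15, 16, 16, 19, 20]
s1→1 s4→2 e5→1 e5→0 s6→1 s7→2 e8→1 e10→0 s11→1 s14→2 s14→3  — peak 3.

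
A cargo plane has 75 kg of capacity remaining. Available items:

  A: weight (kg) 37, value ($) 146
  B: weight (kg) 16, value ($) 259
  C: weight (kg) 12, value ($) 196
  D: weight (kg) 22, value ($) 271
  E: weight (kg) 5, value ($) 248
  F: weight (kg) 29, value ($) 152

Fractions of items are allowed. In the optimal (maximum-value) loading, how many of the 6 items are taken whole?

4

Greedy by value/weight ratio, highest first.
Order: E (248/5=49.60) > C (196/12=16.33) > B (259/16=16.19) > D (271/22=12.32) > F (152/29=5.24) > A (146/37=3.95)
Fill: take E (5 @ 248) → take C (12 @ 196) → take B (16 @ 259) → take D (22 @ 271) → take 20/29 of F → 104.83; 75/75 used.
4 item(s) taken whole; one partial (take 20/29 of F).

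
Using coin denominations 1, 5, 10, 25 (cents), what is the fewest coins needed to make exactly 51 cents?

51 − 2×25→1 − 1×1→0
Total coins = 2 + 1 = 3

3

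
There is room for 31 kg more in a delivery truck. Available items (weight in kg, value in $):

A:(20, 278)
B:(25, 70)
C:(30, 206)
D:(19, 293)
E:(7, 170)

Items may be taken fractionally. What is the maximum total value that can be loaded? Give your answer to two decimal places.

532.50

Sort by value per unit weight and fill in that order.
Order: E (170/7=24.29) > D (293/19=15.42) > A (278/20=13.90) > C (206/30=6.87) > B (70/25=2.80)
Fill: take E (7 @ 170) → take D (19 @ 293) → take 5/20 of A → 69.50; 31/31 used.
Total value = 532.50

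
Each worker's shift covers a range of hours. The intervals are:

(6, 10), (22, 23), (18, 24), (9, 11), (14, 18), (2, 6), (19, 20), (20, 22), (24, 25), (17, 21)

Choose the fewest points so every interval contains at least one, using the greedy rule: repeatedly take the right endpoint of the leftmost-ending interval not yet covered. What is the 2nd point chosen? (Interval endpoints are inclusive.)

Sort by right endpoint; whenever an interval is uncovered, place a point at its right end.
Sorted: [2,6] [6,10] [9,11] [14,18] [19,20] [17,21] [20,22] [22,23] [18,24] [24,25]
{[2,6],[6,10]} hit by 6; {[9,11]} hit by 11; {[14,18]} hit by 18; {[19,20],[17,21],[20,22]} hit by 20; {[22,23],[18,24]} hit by 23; {[24,25]} hit by 25.
Points: 6, 11, 18, 20, 23, 25 (6 total).

11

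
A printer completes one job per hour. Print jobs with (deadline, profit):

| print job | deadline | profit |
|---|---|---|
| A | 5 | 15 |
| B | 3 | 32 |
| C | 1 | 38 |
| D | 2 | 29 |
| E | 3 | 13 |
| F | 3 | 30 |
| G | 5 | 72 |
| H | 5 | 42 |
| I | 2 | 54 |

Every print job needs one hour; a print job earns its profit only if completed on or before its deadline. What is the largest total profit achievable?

Sort by profit descending; place each in the latest free slot ≤ its deadline.
By profit: G(d5,72), I(d2,54), H(d5,42), C(d1,38), B(d3,32), F(d3,30), D(d2,29), A(d5,15), E(d3,13)
G→slot 5; I→slot 2; H→slot 4; C→slot 1; B→slot 3; F skipped; D skipped; A skipped; E skipped.
Profit = 38 + 54 + 32 + 42 + 72 = 238

238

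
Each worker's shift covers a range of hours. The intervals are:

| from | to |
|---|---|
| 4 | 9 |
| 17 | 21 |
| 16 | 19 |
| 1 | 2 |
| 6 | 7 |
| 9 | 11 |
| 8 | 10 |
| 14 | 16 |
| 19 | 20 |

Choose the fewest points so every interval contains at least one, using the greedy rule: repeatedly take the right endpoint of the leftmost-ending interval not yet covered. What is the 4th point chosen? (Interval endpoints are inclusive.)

Sorted: [1,2] [6,7] [4,9] [8,10] [9,11] [14,16] [16,19] [19,20] [17,21]
{[1,2]} hit by 2; {[6,7],[4,9]} hit by 7; {[8,10],[9,11]} hit by 10; {[14,16],[16,19]} hit by 16; {[19,20],[17,21]} hit by 20.
Points: 2, 7, 10, 16, 20 (5 total).

16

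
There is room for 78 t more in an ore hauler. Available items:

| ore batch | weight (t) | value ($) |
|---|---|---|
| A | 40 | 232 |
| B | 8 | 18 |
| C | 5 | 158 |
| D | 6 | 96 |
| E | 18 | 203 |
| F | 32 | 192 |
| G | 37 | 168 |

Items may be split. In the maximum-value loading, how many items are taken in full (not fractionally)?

Sort by value per unit weight and fill in that order.
Ratios (sorted): C 31.60, D 16.00, E 11.28, F 6.00, A 5.80, G 4.54, B 2.25
take C (5 @ 158); take D (6 @ 96); take E (18 @ 203); take F (32 @ 192); take 17/40 of A → 98.60. Capacity used 78/78.
4 item(s) taken whole; one partial (take 17/40 of A).

4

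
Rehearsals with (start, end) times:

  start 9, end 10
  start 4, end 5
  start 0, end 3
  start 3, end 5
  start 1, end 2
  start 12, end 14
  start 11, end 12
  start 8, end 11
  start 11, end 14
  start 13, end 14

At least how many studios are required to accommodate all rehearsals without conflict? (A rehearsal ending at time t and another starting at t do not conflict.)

starts: [0, 1, 3, 4, 8, 9, 11, 11, 12, 13]
ends:   [2, 3, 5, 5, 10, 11, 12, 14, 14, 14]
s0→1 s1→2 e2→1 e3→0 s3→1 s4→2 e5→1 e5→0 s8→1 s9→2 e10→1 e11→0 s11→1 s11→2 e12→1 s12→2 s13→3  — peak 3.

3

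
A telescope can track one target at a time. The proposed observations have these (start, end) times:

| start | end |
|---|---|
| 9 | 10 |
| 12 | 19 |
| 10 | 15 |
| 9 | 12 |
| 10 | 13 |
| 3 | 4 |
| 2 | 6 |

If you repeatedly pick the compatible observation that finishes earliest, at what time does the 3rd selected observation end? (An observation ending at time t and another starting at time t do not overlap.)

Greedy by earliest finish: after sorting by end time, pick each interval compatible with the last pick.
By end time: (3,4), (2,6), (9,10), (9,12), (10,13), (10,15), (12,19).
Pick (3,4); next start ≥ 4 → (9,10); next start ≥ 10 → (10,13).
Selected: (3,4) (9,10) (10,13)

13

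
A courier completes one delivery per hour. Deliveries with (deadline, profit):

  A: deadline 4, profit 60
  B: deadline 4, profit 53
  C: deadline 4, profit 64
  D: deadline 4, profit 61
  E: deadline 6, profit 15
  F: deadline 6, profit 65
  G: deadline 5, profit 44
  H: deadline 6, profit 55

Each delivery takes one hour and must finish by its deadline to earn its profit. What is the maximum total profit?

By profit: F(d6,65), C(d4,64), D(d4,61), A(d4,60), H(d6,55), B(d4,53), G(d5,44), E(d6,15)
F→slot 6; C→slot 4; D→slot 3; A→slot 2; H→slot 5; B→slot 1; G skipped; E skipped.
Profit = 53 + 60 + 61 + 64 + 55 + 65 = 358

358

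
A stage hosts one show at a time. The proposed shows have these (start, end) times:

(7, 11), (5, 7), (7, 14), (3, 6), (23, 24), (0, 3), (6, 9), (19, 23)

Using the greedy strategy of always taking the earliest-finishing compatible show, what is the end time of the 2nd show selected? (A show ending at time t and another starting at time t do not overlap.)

Sorted by end: (0,3)  (3,6)  (5,7)  (6,9)  (7,11)  (7,14)  (19,23)  (23,24)
take (0,3); take (3,6); take (6,9); take (19,23); take (23,24).
Selected: (0,3) (3,6) (6,9) (19,23) (23,24)

6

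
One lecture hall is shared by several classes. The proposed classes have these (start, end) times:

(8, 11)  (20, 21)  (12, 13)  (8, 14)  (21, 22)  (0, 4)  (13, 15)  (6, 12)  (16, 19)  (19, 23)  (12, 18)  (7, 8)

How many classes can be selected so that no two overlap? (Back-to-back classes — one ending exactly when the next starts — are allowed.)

Order by finish time; keep every interval that doesn't clash with the previous kept one.
Sorted by end: (0,4)  (7,8)  (8,11)  (6,12)  (12,13)  (8,14)  (13,15)  (12,18)  (16,19)  (20,21)  (21,22)  (19,23)
take (0,4); take (7,8); take (8,11); skip (6,12); take (12,13); skip (8,14); take (13,15); skip (12,18); take (16,19); take (20,21); take (21,22).
Selected 8 classes.

8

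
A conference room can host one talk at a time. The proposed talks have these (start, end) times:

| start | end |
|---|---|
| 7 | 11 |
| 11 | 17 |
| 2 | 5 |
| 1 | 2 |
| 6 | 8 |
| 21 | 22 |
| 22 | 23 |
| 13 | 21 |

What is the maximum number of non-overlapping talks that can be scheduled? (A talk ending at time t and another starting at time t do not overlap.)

6

Sort by end time and greedily take each interval whose start is ≥ the last chosen end.
By end time: (1,2), (2,5), (6,8), (7,11), (11,17), (13,21), (21,22), (22,23).
Pick (1,2); next start ≥ 2 → (2,5); next start ≥ 5 → (6,8); next start ≥ 8 → (11,17); next start ≥ 17 → (21,22); next start ≥ 22 → (22,23).
Selected 6 talks.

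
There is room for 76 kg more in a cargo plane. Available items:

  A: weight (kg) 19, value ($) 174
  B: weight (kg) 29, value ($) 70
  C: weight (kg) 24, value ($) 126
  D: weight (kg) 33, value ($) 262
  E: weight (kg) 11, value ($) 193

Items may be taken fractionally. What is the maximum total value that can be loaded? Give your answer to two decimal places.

Order: E (193/11=17.55) > A (174/19=9.16) > D (262/33=7.94) > C (126/24=5.25) > B (70/29=2.41)
Fill: take E (11 @ 193) → take A (19 @ 174) → take D (33 @ 262) → take 13/24 of C → 68.25; 76/76 used.
Total value = 697.25

697.25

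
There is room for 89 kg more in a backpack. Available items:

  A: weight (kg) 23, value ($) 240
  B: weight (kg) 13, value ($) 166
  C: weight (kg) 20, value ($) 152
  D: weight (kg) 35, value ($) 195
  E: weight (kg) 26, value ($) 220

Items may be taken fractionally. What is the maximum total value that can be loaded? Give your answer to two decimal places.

Sort by value per unit weight and fill in that order.
Order: B (166/13=12.77) > A (240/23=10.43) > E (220/26=8.46) > C (152/20=7.60) > D (195/35=5.57)
Fill: take B (13 @ 166) → take A (23 @ 240) → take E (26 @ 220) → take C (20 @ 152) → take 7/35 of D → 39.00; 89/89 used.
Total value = 817.00

817.00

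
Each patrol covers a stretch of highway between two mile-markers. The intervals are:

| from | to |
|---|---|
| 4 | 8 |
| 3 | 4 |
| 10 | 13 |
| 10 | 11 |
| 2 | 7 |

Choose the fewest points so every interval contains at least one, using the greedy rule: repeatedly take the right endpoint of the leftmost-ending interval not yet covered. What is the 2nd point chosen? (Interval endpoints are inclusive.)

Process intervals by earliest right end; each time one isn't hit yet, stab at its right endpoint.
Sorted: [3,4] [2,7] [4,8] [10,11] [10,13]
{[3,4],[2,7],[4,8]} hit by 4; {[10,11],[10,13]} hit by 11.
Points: 4, 11 (2 total).

11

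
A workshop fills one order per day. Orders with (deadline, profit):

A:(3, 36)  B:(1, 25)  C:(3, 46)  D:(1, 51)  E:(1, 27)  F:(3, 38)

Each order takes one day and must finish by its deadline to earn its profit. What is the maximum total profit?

Take jobs in profit order; each goes to the latest open slot no later than its deadline.
By profit: D(d1,51), C(d3,46), F(d3,38), A(d3,36), E(d1,27), B(d1,25)
D→slot 1; C→slot 3; F→slot 2; A skipped; E skipped; B skipped.
Profit = 51 + 38 + 46 = 135

135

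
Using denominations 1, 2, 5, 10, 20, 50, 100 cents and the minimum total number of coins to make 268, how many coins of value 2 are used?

1

268 = 2×100 + 1×50 + 1×10 + 1×5 + 1×2 + 1×1
Count of 2: 1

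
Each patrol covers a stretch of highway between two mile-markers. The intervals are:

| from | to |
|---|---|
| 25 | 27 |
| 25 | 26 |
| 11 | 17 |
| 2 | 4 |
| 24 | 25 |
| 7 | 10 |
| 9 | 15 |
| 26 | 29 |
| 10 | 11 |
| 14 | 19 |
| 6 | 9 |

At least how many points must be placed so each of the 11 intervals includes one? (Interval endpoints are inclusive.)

Sort by right endpoint; whenever an interval is uncovered, place a point at its right end.
Sorted: [2,4] [6,9] [7,10] [10,11] [9,15] [11,17] [14,19] [24,25] [25,26] [25,27] [26,29]
{[2,4]} hit by 4; {[6,9],[7,10]} hit by 9; {[10,11],[9,15],[11,17]} hit by 11; {[14,19]} hit by 19; {[24,25],[25,26],[25,27]} hit by 25; {[26,29]} hit by 29.
Points: 4, 9, 11, 19, 25, 29 (6 total).

6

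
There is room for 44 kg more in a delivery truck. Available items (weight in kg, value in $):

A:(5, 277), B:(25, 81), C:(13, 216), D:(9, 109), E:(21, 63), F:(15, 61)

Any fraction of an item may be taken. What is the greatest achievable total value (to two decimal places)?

Ratios (sorted): A 55.40, C 16.62, D 12.11, F 4.07, B 3.24, E 3.00
take A (5 @ 277); take C (13 @ 216); take D (9 @ 109); take F (15 @ 61); take 2/25 of B → 6.48. Capacity used 44/44.
Total value = 669.48

669.48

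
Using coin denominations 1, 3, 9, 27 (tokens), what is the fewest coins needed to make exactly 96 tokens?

6

96 − 3×27→15 − 1×9→6 − 2×3→0
Total coins = 3 + 1 + 2 = 6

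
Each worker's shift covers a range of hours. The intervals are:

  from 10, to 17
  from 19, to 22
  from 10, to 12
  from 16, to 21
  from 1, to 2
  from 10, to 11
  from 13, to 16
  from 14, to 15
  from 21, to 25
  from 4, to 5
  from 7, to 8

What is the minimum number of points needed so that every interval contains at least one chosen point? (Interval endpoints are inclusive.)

Process intervals by earliest right end; each time one isn't hit yet, stab at its right endpoint.
By right end: [1,2]  [4,5]  [7,8]  [10,11]  [10,12]  [14,15]  [13,16]  [10,17]  [16,21]  [19,22]  [21,25]
[1,2] uncovered → point at 2; [4,5] uncovered → point at 5; [7,8] uncovered → point at 8; [10,11] uncovered → point at 11; [14,15] uncovered → point at 15; [16,21] uncovered → point at 21.
Points: 2, 5, 8, 11, 15, 21 (6 total).

6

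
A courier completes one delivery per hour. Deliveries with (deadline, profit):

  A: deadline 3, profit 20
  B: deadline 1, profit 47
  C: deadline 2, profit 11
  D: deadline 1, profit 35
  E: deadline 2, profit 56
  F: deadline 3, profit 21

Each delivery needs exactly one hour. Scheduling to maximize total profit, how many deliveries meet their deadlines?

3

Take jobs in profit order; each goes to the latest open slot no later than its deadline.
Profit order: E=56 B=47 D=35 F=21 A=20 C=11
Assign: E→slot 2, B→slot 1, D skipped, F→slot 3, A skipped, C skipped.
Slots: [1:B] [2:E] [3:F]
3 of 6 scheduled.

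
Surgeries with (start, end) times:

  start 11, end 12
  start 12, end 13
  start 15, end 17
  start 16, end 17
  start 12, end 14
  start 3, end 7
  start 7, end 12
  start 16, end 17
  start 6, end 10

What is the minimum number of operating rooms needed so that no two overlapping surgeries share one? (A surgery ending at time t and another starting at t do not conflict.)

Count concurrent intervals with a sweep; the peak is the room count.
starts: [3, 6, 7, 11, 12, 12, 15, 16, 16]
ends:   [7, 10, 12, 12, 13, 14, 17, 17, 17]
s3→1 s6→2 e7→1 s7→2 e10→1 s11→2 e12→1 e12→0 s12→1 s12→2 e13→1 e14→0 s15→1 s16→2 s16→3  — peak 3.

3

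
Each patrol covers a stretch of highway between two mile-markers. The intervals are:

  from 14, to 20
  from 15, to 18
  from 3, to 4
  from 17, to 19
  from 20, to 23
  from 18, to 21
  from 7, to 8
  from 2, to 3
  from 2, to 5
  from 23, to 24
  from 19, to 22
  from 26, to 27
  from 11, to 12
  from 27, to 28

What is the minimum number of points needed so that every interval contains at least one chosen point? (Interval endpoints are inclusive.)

Sorted: [2,3] [3,4] [2,5] [7,8] [11,12] [15,18] [17,19] [14,20] [18,21] [19,22] [20,23] [23,24] [26,27] [27,28]
{[2,3],[3,4],[2,5]} hit by 3; {[7,8]} hit by 8; {[11,12]} hit by 12; {[15,18],[17,19],[14,20],[18,21]} hit by 18; {[19,22],[20,23]} hit by 22; {[23,24]} hit by 24; {[26,27],[27,28]} hit by 27.
Points: 3, 8, 12, 18, 22, 24, 27 (7 total).

7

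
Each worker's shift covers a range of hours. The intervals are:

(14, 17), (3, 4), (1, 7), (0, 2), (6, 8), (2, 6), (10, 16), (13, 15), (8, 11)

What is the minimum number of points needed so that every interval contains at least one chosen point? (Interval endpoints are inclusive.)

By right end: [0,2]  [3,4]  [2,6]  [1,7]  [6,8]  [8,11]  [13,15]  [10,16]  [14,17]
[0,2] uncovered → point at 2; [3,4] uncovered → point at 4; [6,8] uncovered → point at 8; [13,15] uncovered → point at 15.
Points: 2, 4, 8, 15 (4 total).

4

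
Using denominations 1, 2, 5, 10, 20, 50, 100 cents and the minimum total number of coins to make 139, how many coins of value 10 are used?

1

139 = 1×100 + 1×20 + 1×10 + 1×5 + 2×2
Count of 10: 1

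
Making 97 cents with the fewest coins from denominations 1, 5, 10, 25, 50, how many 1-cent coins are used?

2

97 − 1×50→47 − 1×25→22 − 2×10→2 − 2×1→0
Count of 1: 2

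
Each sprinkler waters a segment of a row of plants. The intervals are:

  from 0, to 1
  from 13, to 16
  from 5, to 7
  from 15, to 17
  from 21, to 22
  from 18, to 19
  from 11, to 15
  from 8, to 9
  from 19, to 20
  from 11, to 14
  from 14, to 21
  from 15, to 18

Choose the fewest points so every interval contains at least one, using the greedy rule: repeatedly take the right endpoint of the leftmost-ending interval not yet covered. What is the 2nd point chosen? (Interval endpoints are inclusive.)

By right end: [0,1]  [5,7]  [8,9]  [11,14]  [11,15]  [13,16]  [15,17]  [15,18]  [18,19]  [19,20]  [14,21]  [21,22]
[0,1] uncovered → point at 1; [5,7] uncovered → point at 7; [8,9] uncovered → point at 9; [11,14] uncovered → point at 14; [15,17] uncovered → point at 17; [18,19] uncovered → point at 19; [21,22] uncovered → point at 22.
Points: 1, 7, 9, 14, 17, 19, 22 (7 total).

7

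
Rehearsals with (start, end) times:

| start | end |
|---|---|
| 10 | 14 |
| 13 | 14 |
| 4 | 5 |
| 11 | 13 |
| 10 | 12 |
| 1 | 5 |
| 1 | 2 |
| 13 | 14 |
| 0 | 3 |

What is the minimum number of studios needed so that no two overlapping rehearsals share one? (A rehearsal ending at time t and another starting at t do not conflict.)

The answer is the maximum number of intervals overlapping at any instant.
Events (time:±→running): 0:+→1 1:+→2 1:+→3 … peak 3.

3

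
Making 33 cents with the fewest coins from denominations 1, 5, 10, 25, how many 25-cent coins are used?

1

33 = 1×25 + 1×5 + 3×1
Count of 25: 1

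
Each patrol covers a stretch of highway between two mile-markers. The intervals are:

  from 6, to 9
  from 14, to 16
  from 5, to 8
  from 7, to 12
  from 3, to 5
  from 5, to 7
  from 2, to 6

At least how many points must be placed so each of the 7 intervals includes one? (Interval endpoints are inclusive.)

3

Sort by right endpoint; whenever an interval is uncovered, place a point at its right end.
Sorted: [3,5] [2,6] [5,7] [5,8] [6,9] [7,12] [14,16]
{[3,5],[2,6],[5,7],[5,8]} hit by 5; {[6,9],[7,12]} hit by 9; {[14,16]} hit by 16.
Points: 5, 9, 16 (3 total).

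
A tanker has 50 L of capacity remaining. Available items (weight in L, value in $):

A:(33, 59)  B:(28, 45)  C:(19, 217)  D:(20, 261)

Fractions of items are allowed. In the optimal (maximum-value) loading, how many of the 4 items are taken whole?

Ratios (sorted): D 13.05, C 11.42, A 1.79, B 1.61
take D (20 @ 261); take C (19 @ 217); take 11/33 of A → 19.67. Capacity used 50/50.
2 item(s) taken whole; one partial (take 11/33 of A).

2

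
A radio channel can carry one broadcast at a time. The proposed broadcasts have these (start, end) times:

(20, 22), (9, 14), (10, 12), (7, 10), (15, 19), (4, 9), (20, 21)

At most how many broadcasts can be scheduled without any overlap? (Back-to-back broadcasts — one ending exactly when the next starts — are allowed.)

4

Greedy by earliest finish: after sorting by end time, pick each interval compatible with the last pick.
By end time: (4,9), (7,10), (10,12), (9,14), (15,19), (20,21), (20,22).
Pick (4,9); next start ≥ 9 → (10,12); next start ≥ 12 → (15,19); next start ≥ 19 → (20,21).
Selected 4 broadcasts.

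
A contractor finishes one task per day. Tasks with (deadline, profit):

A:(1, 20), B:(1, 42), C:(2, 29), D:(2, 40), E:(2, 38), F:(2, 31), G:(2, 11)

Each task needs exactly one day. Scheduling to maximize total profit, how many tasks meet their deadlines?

2

Sort by profit descending; place each in the latest free slot ≤ its deadline.
Profit order: B=42 D=40 E=38 F=31 C=29 A=20 G=11
Assign: B→slot 1, D→slot 2, E skipped, F skipped, C skipped, A skipped, G skipped.
Slots: [1:B] [2:D]
2 of 7 scheduled.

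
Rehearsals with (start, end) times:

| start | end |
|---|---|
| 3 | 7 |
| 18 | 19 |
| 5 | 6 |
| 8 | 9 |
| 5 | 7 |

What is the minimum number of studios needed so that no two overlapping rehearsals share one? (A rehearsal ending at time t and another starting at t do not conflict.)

The answer is the maximum number of intervals overlapping at any instant.
Events (time:±→running): 3:+→1 5:+→2 5:+→3 … peak 3.

3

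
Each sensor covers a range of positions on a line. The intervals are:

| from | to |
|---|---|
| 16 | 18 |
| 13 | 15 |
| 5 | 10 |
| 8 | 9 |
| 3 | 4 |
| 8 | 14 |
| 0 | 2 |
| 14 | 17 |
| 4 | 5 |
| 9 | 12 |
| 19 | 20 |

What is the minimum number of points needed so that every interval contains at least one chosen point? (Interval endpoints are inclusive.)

6

Process intervals by earliest right end; each time one isn't hit yet, stab at its right endpoint.
By right end: [0,2]  [3,4]  [4,5]  [8,9]  [5,10]  [9,12]  [8,14]  [13,15]  [14,17]  [16,18]  [19,20]
[0,2] uncovered → point at 2; [3,4] uncovered → point at 4; [8,9] uncovered → point at 9; [13,15] uncovered → point at 15; [16,18] uncovered → point at 18; [19,20] uncovered → point at 20.
Points: 2, 4, 9, 15, 18, 20 (6 total).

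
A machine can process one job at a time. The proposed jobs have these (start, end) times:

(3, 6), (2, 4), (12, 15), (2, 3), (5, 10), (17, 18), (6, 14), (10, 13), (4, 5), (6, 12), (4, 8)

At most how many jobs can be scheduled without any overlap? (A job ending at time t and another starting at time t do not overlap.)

5

By end time: (2,3), (2,4), (4,5), (3,6), (4,8), (5,10), (6,12), (10,13), (6,14), (12,15), (17,18).
Pick (2,3); next start ≥ 3 → (4,5); next start ≥ 5 → (5,10); next start ≥ 10 → (10,13); next start ≥ 13 → (17,18).
Selected 5 jobs.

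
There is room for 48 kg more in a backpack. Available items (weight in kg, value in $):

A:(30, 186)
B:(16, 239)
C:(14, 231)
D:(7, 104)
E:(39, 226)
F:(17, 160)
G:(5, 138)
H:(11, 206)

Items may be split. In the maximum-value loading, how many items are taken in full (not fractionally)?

Sort by value per unit weight and fill in that order.
Order: G (138/5=27.60) > H (206/11=18.73) > C (231/14=16.50) > B (239/16=14.94) > D (104/7=14.86) > F (160/17=9.41) > A (186/30=6.20) > E (226/39=5.79)
Fill: take G (5 @ 138) → take H (11 @ 206) → take C (14 @ 231) → take B (16 @ 239) → take 2/7 of D → 29.71; 48/48 used.
4 item(s) taken whole; one partial (take 2/7 of D).

4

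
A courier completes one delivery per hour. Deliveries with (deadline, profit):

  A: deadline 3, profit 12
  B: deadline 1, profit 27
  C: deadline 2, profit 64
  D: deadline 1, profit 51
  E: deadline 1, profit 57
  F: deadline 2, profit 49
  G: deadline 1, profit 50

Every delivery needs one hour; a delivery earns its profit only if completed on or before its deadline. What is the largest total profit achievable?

133

Take jobs in profit order; each goes to the latest open slot no later than its deadline.
Profit order: C=64 E=57 D=51 G=50 F=49 B=27 A=12
Assign: C→slot 2, E→slot 1, D skipped, G skipped, F skipped, B skipped, A→slot 3.
Slots: [1:E] [2:C] [3:A]
Profit = 57 + 64 + 12 = 133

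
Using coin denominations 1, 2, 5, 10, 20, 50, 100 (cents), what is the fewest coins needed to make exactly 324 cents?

6

324 = 3×100 + 1×20 + 2×2
Total coins = 3 + 1 + 2 = 6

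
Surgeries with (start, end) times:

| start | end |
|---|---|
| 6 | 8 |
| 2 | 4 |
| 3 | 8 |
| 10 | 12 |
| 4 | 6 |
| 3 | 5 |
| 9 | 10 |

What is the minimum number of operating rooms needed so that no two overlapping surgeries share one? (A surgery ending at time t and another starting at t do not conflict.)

Events (time:±→running): 2:+→1 3:+→2 3:+→3 … peak 3.

3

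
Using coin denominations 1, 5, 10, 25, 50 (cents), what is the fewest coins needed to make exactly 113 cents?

Use the largest denomination that fits, subtract, and repeat.
113 − 2×50→13 − 1×10→3 − 3×1→0
Total coins = 2 + 1 + 3 = 6

6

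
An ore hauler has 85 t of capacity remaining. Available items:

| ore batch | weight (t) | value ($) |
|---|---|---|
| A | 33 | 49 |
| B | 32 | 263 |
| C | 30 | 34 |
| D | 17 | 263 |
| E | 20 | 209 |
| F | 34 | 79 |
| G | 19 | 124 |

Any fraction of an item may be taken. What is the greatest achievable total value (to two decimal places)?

839.42

Ratios (sorted): D 15.47, E 10.45, B 8.22, G 6.53, F 2.32, A 1.48, C 1.13
take D (17 @ 263); take E (20 @ 209); take B (32 @ 263); take 16/19 of G → 104.42. Capacity used 85/85.
Total value = 839.42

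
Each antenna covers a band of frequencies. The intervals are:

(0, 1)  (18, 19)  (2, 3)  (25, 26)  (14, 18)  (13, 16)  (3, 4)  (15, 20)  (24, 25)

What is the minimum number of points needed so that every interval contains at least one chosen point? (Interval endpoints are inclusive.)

By right end: [0,1]  [2,3]  [3,4]  [13,16]  [14,18]  [18,19]  [15,20]  [24,25]  [25,26]
[0,1] uncovered → point at 1; [2,3] uncovered → point at 3; [13,16] uncovered → point at 16; [18,19] uncovered → point at 19; [24,25] uncovered → point at 25.
Points: 1, 3, 16, 19, 25 (5 total).

5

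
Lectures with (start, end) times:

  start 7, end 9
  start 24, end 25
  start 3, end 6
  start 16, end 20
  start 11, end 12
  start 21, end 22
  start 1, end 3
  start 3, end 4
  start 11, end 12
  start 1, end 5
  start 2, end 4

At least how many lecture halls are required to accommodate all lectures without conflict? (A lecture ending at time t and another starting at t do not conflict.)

Count concurrent intervals with a sweep; the peak is the room count.
Events (time:±→running): 1:+→1 1:+→2 2:+→3 3:-→2 3:+→3 3:+→4 … peak 4.

4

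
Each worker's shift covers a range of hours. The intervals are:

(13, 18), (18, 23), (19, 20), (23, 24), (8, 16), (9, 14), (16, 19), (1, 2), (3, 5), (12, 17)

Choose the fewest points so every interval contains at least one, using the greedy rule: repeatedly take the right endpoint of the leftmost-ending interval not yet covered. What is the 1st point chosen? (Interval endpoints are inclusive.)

Sort by right endpoint; whenever an interval is uncovered, place a point at its right end.
Sorted: [1,2] [3,5] [9,14] [8,16] [12,17] [13,18] [16,19] [19,20] [18,23] [23,24]
{[1,2]} hit by 2; {[3,5]} hit by 5; {[9,14],[8,16],[12,17],[13,18]} hit by 14; {[16,19],[19,20],[18,23]} hit by 19; {[23,24]} hit by 24.
Points: 2, 5, 14, 19, 24 (5 total).

2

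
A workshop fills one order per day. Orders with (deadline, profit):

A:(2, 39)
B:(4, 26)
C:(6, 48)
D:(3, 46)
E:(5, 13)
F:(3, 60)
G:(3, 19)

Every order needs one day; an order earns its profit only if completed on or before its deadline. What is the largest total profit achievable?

232

By profit: F(d3,60), C(d6,48), D(d3,46), A(d2,39), B(d4,26), G(d3,19), E(d5,13)
F→slot 3; C→slot 6; D→slot 2; A→slot 1; B→slot 4; G skipped; E→slot 5.
Profit = 39 + 46 + 60 + 26 + 13 + 48 = 232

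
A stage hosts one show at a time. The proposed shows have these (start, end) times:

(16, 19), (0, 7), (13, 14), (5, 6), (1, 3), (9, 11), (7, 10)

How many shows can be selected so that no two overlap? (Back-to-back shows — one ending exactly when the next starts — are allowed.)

5

By end time: (1,3), (5,6), (0,7), (7,10), (9,11), (13,14), (16,19).
Pick (1,3); next start ≥ 3 → (5,6); next start ≥ 6 → (7,10); next start ≥ 10 → (13,14); next start ≥ 14 → (16,19).
Selected 5 shows.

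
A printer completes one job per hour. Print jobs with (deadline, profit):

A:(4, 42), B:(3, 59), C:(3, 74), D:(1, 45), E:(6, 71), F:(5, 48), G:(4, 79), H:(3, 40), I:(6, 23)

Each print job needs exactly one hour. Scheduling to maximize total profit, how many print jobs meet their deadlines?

By profit: G(d4,79), C(d3,74), E(d6,71), B(d3,59), F(d5,48), D(d1,45), A(d4,42), H(d3,40), I(d6,23)
G→slot 4; C→slot 3; E→slot 6; B→slot 2; F→slot 5; D→slot 1; A skipped; H skipped; I skipped.
6 of 9 scheduled.

6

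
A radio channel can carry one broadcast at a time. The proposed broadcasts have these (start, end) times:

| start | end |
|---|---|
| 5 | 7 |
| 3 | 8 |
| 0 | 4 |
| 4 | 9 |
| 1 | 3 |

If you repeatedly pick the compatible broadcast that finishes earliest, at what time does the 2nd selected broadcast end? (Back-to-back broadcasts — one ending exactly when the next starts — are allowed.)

7

Sort by end time and greedily take each interval whose start is ≥ the last chosen end.
By end time: (1,3), (0,4), (5,7), (3,8), (4,9).
Pick (1,3); next start ≥ 3 → (5,7).
Selected: (1,3) (5,7)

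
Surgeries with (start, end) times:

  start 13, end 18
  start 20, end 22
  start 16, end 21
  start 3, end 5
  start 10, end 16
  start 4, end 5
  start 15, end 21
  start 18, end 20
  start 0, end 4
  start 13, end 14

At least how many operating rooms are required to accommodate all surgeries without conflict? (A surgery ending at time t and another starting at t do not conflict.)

The answer is the maximum number of intervals overlapping at any instant.
Events (time:±→running): 0:+→1 3:+→2 4:-→1 4:+→2 5:-→1 5:-→0 10:+→1 13:+→2 13:+→3 … peak 3.

3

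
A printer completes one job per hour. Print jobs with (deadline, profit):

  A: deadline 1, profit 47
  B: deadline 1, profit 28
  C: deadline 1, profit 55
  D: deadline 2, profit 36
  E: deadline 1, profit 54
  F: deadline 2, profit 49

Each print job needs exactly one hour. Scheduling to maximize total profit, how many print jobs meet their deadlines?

2

By profit: C(d1,55), E(d1,54), F(d2,49), A(d1,47), D(d2,36), B(d1,28)
C→slot 1; E skipped; F→slot 2; A skipped; D skipped; B skipped.
2 of 6 scheduled.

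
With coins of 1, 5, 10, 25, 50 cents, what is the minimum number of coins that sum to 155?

155 = 3×50 + 1×5
Total coins = 3 + 1 = 4

4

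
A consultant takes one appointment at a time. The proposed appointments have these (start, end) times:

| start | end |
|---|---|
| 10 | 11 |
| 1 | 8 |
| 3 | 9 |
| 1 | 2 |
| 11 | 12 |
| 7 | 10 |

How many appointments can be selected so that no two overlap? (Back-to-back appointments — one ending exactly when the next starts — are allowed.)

4

Greedy by earliest finish: after sorting by end time, pick each interval compatible with the last pick.
By end time: (1,2), (1,8), (3,9), (7,10), (10,11), (11,12).
Pick (1,2); next start ≥ 2 → (3,9); next start ≥ 9 → (10,11); next start ≥ 11 → (11,12).
Selected 4 appointments.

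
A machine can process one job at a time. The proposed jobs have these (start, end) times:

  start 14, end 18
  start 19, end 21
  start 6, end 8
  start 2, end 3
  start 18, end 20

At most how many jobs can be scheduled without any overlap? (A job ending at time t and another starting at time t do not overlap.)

4

Sorted by end: (2,3)  (6,8)  (14,18)  (18,20)  (19,21)
take (2,3); take (6,8); take (14,18); take (18,20).
Selected 4 jobs.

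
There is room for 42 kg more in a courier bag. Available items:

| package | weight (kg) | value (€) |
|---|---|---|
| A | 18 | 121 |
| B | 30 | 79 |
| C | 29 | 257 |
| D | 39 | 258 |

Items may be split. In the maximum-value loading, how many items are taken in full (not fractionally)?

1

Ratios (sorted): C 8.86, A 6.72, D 6.62, B 2.63
take C (29 @ 257); take 13/18 of A → 87.39. Capacity used 42/42.
1 item(s) taken whole; one partial (take 13/18 of A).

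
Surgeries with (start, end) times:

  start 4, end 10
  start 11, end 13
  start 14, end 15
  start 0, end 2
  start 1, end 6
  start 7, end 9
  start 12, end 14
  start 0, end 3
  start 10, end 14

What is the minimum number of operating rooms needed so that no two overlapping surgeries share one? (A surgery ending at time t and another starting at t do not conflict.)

Count concurrent intervals with a sweep; the peak is the room count.
starts: [0, 0, 1, 4, 7, 10, 11, 12, 14]
ends:   [2, 3, 6, 9, 10, 13, 14, 14, 15]
s0→1 s0→2 s1→3  — peak 3.

3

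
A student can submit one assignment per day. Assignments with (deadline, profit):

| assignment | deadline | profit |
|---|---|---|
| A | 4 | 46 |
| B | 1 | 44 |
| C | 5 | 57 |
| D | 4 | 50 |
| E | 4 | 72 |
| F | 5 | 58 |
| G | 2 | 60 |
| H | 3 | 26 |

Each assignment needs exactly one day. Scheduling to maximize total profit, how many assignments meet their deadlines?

5

Take jobs in profit order; each goes to the latest open slot no later than its deadline.
By profit: E(d4,72), G(d2,60), F(d5,58), C(d5,57), D(d4,50), A(d4,46), B(d1,44), H(d3,26)
E→slot 4; G→slot 2; F→slot 5; C→slot 3; D→slot 1; A skipped; B skipped; H skipped.
5 of 8 scheduled.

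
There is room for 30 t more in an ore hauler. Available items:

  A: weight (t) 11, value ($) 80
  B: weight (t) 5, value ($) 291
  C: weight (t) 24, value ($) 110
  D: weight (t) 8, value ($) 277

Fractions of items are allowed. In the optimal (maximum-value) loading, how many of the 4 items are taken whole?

3

Greedy by value/weight ratio, highest first.
Ratios (sorted): B 58.20, D 34.62, A 7.27, C 4.58
take B (5 @ 291); take D (8 @ 277); take A (11 @ 80); take 6/24 of C → 27.50. Capacity used 30/30.
3 item(s) taken whole; one partial (take 6/24 of C).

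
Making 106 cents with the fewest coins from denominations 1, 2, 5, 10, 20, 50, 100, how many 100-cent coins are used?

106 = 1×100 + 1×5 + 1×1
Count of 100: 1

1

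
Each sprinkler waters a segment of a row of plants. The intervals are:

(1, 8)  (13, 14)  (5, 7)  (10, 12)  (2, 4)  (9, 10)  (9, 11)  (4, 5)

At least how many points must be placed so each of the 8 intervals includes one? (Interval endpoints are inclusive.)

4

Sorted: [2,4] [4,5] [5,7] [1,8] [9,10] [9,11] [10,12] [13,14]
{[2,4],[4,5]} hit by 4; {[5,7],[1,8]} hit by 7; {[9,10],[9,11],[10,12]} hit by 10; {[13,14]} hit by 14.
Points: 4, 7, 10, 14 (4 total).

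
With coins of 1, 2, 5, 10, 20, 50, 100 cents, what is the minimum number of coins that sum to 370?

370 − 3×100→70 − 1×50→20 − 1×20→0
Total coins = 3 + 1 + 1 = 5

5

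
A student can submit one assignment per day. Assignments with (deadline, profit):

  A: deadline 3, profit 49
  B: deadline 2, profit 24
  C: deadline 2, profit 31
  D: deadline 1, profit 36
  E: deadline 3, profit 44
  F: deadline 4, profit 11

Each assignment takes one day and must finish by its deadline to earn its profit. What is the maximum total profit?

Sort by profit descending; place each in the latest free slot ≤ its deadline.
Profit order: A=49 E=44 D=36 C=31 B=24 F=11
Assign: A→slot 3, E→slot 2, D→slot 1, C skipped, B skipped, F→slot 4.
Slots: [1:D] [2:E] [3:A] [4:F]
Profit = 36 + 44 + 49 + 11 = 140

140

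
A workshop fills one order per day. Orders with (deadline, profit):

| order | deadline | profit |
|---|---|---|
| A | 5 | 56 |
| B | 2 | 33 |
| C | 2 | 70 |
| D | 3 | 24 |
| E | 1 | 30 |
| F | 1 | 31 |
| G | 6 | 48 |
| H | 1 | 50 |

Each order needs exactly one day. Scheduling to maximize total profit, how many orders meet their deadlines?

Profit order: C=70 A=56 H=50 G=48 B=33 F=31 E=30 D=24
Assign: C→slot 2, A→slot 5, H→slot 1, G→slot 6, B skipped, F skipped, E skipped, D→slot 3.
Slots: [1:H] [2:C] [3:D] [5:A] [6:G]
5 of 8 scheduled.

5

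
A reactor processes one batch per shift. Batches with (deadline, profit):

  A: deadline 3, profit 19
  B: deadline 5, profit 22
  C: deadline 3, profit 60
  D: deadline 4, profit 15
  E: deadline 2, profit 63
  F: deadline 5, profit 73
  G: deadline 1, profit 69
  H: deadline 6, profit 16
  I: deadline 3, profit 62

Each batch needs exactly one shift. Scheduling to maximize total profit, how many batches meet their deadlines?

6

Take jobs in profit order; each goes to the latest open slot no later than its deadline.
By profit: F(d5,73), G(d1,69), E(d2,63), I(d3,62), C(d3,60), B(d5,22), A(d3,19), H(d6,16), D(d4,15)
F→slot 5; G→slot 1; E→slot 2; I→slot 3; C skipped; B→slot 4; A skipped; H→slot 6; D skipped.
6 of 9 scheduled.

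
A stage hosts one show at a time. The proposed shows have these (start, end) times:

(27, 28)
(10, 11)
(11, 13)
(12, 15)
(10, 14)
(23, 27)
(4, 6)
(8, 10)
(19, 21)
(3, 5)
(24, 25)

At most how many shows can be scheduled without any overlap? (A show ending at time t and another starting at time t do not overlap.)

7

By end time: (3,5), (4,6), (8,10), (10,11), (11,13), (10,14), (12,15), (19,21), (24,25), (23,27), (27,28).
Pick (3,5); next start ≥ 5 → (8,10); next start ≥ 10 → (10,11); next start ≥ 11 → (11,13); next start ≥ 13 → (19,21); next start ≥ 21 → (24,25); next start ≥ 25 → (27,28).
Selected 7 shows.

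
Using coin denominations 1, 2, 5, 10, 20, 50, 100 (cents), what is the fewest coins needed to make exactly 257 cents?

257 − 2×100→57 − 1×50→7 − 1×5→2 − 1×2→0
Total coins = 2 + 1 + 1 + 1 = 5

5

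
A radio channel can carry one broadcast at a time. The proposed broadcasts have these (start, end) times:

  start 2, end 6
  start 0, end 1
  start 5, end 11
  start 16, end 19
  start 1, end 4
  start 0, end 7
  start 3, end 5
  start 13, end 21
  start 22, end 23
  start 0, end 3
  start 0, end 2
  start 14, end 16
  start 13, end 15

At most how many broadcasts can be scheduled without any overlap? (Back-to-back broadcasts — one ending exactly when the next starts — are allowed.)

Sort by end time and greedily take each interval whose start is ≥ the last chosen end.
By end time: (0,1), (0,2), (0,3), (1,4), (3,5), (2,6), (0,7), (5,11), (13,15), (14,16), (16,19), (13,21), (22,23).
Pick (0,1); next start ≥ 1 → (1,4); next start ≥ 4 → (5,11); next start ≥ 11 → (13,15); next start ≥ 15 → (16,19); next start ≥ 19 → (22,23).
Selected 6 broadcasts.

6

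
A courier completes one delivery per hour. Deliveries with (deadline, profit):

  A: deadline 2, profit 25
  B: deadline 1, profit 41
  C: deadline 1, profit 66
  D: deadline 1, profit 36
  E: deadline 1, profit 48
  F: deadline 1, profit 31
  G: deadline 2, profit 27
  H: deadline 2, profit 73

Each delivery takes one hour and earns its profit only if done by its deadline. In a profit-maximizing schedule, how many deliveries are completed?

Profit order: H=73 C=66 E=48 B=41 D=36 F=31 G=27 A=25
Assign: H→slot 2, C→slot 1, E skipped, B skipped, D skipped, F skipped, G skipped, A skipped.
Slots: [1:C] [2:H]
2 of 8 scheduled.

2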